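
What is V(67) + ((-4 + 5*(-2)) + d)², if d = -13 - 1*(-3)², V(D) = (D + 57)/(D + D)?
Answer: 86894/67 ≈ 1296.9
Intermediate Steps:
V(D) = (57 + D)/(2*D) (V(D) = (57 + D)/((2*D)) = (57 + D)*(1/(2*D)) = (57 + D)/(2*D))
d = -22 (d = -13 - 1*9 = -13 - 9 = -22)
V(67) + ((-4 + 5*(-2)) + d)² = (½)*(57 + 67)/67 + ((-4 + 5*(-2)) - 22)² = (½)*(1/67)*124 + ((-4 - 10) - 22)² = 62/67 + (-14 - 22)² = 62/67 + (-36)² = 62/67 + 1296 = 86894/67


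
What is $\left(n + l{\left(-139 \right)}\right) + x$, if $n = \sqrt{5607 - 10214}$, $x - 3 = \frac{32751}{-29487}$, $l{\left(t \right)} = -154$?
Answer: $- \frac{1495096}{9829} + i \sqrt{4607} \approx -152.11 + 67.875 i$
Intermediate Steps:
$x = \frac{18570}{9829}$ ($x = 3 + \frac{32751}{-29487} = 3 + 32751 \left(- \frac{1}{29487}\right) = 3 - \frac{10917}{9829} = \frac{18570}{9829} \approx 1.8893$)
$n = i \sqrt{4607}$ ($n = \sqrt{-4607} = i \sqrt{4607} \approx 67.875 i$)
$\left(n + l{\left(-139 \right)}\right) + x = \left(i \sqrt{4607} - 154\right) + \frac{18570}{9829} = \left(-154 + i \sqrt{4607}\right) + \frac{18570}{9829} = - \frac{1495096}{9829} + i \sqrt{4607}$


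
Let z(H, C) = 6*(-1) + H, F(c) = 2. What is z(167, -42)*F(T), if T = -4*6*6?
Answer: 322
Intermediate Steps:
T = -144 (T = -24*6 = -144)
z(H, C) = -6 + H
z(167, -42)*F(T) = (-6 + 167)*2 = 161*2 = 322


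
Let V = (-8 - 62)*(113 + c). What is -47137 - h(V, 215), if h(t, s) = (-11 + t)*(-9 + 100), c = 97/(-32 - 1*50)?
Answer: 27311689/41 ≈ 6.6614e+5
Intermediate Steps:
c = -97/82 (c = 97/(-32 - 50) = 97/(-82) = 97*(-1/82) = -97/82 ≈ -1.1829)
V = -320915/41 (V = (-8 - 62)*(113 - 97/82) = -70*9169/82 = -320915/41 ≈ -7827.2)
h(t, s) = -1001 + 91*t (h(t, s) = (-11 + t)*91 = -1001 + 91*t)
-47137 - h(V, 215) = -47137 - (-1001 + 91*(-320915/41)) = -47137 - (-1001 - 29203265/41) = -47137 - 1*(-29244306/41) = -47137 + 29244306/41 = 27311689/41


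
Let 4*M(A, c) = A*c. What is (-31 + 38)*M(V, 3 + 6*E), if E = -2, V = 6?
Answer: -189/2 ≈ -94.500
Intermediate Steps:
M(A, c) = A*c/4 (M(A, c) = (A*c)/4 = A*c/4)
(-31 + 38)*M(V, 3 + 6*E) = (-31 + 38)*((¼)*6*(3 + 6*(-2))) = 7*((¼)*6*(3 - 12)) = 7*((¼)*6*(-9)) = 7*(-27/2) = -189/2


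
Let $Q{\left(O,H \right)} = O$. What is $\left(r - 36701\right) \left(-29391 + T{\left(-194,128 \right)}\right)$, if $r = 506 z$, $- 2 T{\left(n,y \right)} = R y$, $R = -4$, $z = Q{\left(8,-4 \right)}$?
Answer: $951345155$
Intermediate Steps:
$z = 8$
$T{\left(n,y \right)} = 2 y$ ($T{\left(n,y \right)} = - \frac{\left(-4\right) y}{2} = 2 y$)
$r = 4048$ ($r = 506 \cdot 8 = 4048$)
$\left(r - 36701\right) \left(-29391 + T{\left(-194,128 \right)}\right) = \left(4048 - 36701\right) \left(-29391 + 2 \cdot 128\right) = - 32653 \left(-29391 + 256\right) = \left(-32653\right) \left(-29135\right) = 951345155$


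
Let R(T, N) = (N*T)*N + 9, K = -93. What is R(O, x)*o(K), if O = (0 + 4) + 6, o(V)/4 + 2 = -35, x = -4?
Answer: -25012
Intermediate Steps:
o(V) = -148 (o(V) = -8 + 4*(-35) = -8 - 140 = -148)
O = 10 (O = 4 + 6 = 10)
R(T, N) = 9 + T*N² (R(T, N) = T*N² + 9 = 9 + T*N²)
R(O, x)*o(K) = (9 + 10*(-4)²)*(-148) = (9 + 10*16)*(-148) = (9 + 160)*(-148) = 169*(-148) = -25012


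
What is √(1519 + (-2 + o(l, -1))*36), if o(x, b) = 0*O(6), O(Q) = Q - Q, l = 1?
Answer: √1447 ≈ 38.039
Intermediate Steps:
O(Q) = 0
o(x, b) = 0 (o(x, b) = 0*0 = 0)
√(1519 + (-2 + o(l, -1))*36) = √(1519 + (-2 + 0)*36) = √(1519 - 2*36) = √(1519 - 72) = √1447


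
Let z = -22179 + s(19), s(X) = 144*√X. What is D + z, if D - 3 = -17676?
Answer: -39852 + 144*√19 ≈ -39224.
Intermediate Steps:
D = -17673 (D = 3 - 17676 = -17673)
z = -22179 + 144*√19 ≈ -21551.
D + z = -17673 + (-22179 + 144*√19) = -39852 + 144*√19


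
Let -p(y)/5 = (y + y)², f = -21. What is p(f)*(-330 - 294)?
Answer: 5503680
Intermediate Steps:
p(y) = -20*y² (p(y) = -5*(y + y)² = -5*4*y² = -20*y²)
p(f)*(-330 - 294) = (-20*(-21)²)*(-330 - 294) = -20*441*(-624) = -8820*(-624) = 5503680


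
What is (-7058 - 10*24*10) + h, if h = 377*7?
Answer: -6819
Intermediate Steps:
h = 2639
(-7058 - 10*24*10) + h = (-7058 - 10*24*10) + 2639 = (-7058 - 240*10) + 2639 = (-7058 - 2400) + 2639 = -9458 + 2639 = -6819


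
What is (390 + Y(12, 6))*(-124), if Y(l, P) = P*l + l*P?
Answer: -66216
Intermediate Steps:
Y(l, P) = 2*P*l (Y(l, P) = P*l + P*l = 2*P*l)
(390 + Y(12, 6))*(-124) = (390 + 2*6*12)*(-124) = (390 + 144)*(-124) = 534*(-124) = -66216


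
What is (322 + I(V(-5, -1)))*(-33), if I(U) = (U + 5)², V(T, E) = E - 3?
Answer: -10659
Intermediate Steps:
V(T, E) = -3 + E
I(U) = (5 + U)²
(322 + I(V(-5, -1)))*(-33) = (322 + (5 + (-3 - 1))²)*(-33) = (322 + (5 - 4)²)*(-33) = (322 + 1²)*(-33) = (322 + 1)*(-33) = 323*(-33) = -10659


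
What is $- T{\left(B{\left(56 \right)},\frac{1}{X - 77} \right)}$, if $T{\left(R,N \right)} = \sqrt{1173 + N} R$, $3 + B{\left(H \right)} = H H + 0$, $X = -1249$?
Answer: $- \frac{241 \sqrt{2062456422}}{102} \approx -1.073 \cdot 10^{5}$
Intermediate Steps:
$B{\left(H \right)} = -3 + H^{2}$ ($B{\left(H \right)} = -3 + \left(H H + 0\right) = -3 + \left(H^{2} + 0\right) = -3 + H^{2}$)
$T{\left(R,N \right)} = R \sqrt{1173 + N}$
$- T{\left(B{\left(56 \right)},\frac{1}{X - 77} \right)} = - \left(-3 + 56^{2}\right) \sqrt{1173 + \frac{1}{-1249 - 77}} = - \left(-3 + 3136\right) \sqrt{1173 + \frac{1}{-1326}} = - 3133 \sqrt{1173 - \frac{1}{1326}} = - 3133 \sqrt{\frac{1555397}{1326}} = - 3133 \frac{\sqrt{2062456422}}{1326} = - \frac{241 \sqrt{2062456422}}{102}$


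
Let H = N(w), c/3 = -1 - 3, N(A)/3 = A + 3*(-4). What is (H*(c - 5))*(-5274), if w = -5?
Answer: -4572558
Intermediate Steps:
N(A) = -36 + 3*A (N(A) = 3*(A + 3*(-4)) = 3*(A - 12) = 3*(-12 + A) = -36 + 3*A)
c = -12 (c = 3*(-1 - 3) = 3*(-4) = -12)
H = -51 (H = -36 + 3*(-5) = -36 - 15 = -51)
(H*(c - 5))*(-5274) = -51*(-12 - 5)*(-5274) = -51*(-17)*(-5274) = 867*(-5274) = -4572558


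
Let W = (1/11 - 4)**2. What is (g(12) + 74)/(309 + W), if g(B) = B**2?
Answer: 13189/19619 ≈ 0.67226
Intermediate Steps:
W = 1849/121 (W = (1/11 - 4)**2 = (-43/11)**2 = 1849/121 ≈ 15.281)
(g(12) + 74)/(309 + W) = (12**2 + 74)/(309 + 1849/121) = (144 + 74)/(39238/121) = 218*(121/39238) = 13189/19619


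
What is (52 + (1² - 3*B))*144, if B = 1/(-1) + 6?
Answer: 5472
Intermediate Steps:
B = 5 (B = -1 + 6 = 5)
(52 + (1² - 3*B))*144 = (52 + (1² - 3*5))*144 = (52 + (1 - 15))*144 = (52 - 14)*144 = 38*144 = 5472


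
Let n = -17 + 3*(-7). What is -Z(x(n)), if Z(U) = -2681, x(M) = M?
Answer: 2681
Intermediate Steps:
n = -38 (n = -17 - 21 = -38)
-Z(x(n)) = -1*(-2681) = 2681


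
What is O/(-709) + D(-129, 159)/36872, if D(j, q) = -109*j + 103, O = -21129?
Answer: 197277691/6535562 ≈ 30.185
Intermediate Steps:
D(j, q) = 103 - 109*j
O/(-709) + D(-129, 159)/36872 = -21129/(-709) + (103 - 109*(-129))/36872 = -21129*(-1/709) + (103 + 14061)*(1/36872) = 21129/709 + 14164*(1/36872) = 21129/709 + 3541/9218 = 197277691/6535562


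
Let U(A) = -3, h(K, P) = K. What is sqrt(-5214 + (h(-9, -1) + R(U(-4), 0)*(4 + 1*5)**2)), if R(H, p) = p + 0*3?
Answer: I*sqrt(5223) ≈ 72.27*I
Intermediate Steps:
R(H, p) = p (R(H, p) = p + 0 = p)
sqrt(-5214 + (h(-9, -1) + R(U(-4), 0)*(4 + 1*5)**2)) = sqrt(-5214 + (-9 + 0*(4 + 1*5)**2)) = sqrt(-5214 + (-9 + 0*(4 + 5)**2)) = sqrt(-5214 + (-9 + 0*9**2)) = sqrt(-5214 + (-9 + 0*81)) = sqrt(-5214 + (-9 + 0)) = sqrt(-5214 - 9) = sqrt(-5223) = I*sqrt(5223)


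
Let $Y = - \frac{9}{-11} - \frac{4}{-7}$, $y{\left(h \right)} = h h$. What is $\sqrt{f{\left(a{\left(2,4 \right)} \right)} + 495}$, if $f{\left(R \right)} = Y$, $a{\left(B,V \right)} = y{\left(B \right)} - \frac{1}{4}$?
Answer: $\frac{\sqrt{2943094}}{77} \approx 22.28$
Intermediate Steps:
$y{\left(h \right)} = h^{2}$
$a{\left(B,V \right)} = - \frac{1}{4} + B^{2}$ ($a{\left(B,V \right)} = B^{2} - \frac{1}{4} = - \frac{1}{4} + B^{2}$)
$Y = \frac{107}{77}$ ($Y = \left(-9\right) \left(- \frac{1}{11}\right) - - \frac{4}{7} = \frac{9}{11} + \frac{4}{7} = \frac{107}{77} \approx 1.3896$)
$f{\left(R \right)} = \frac{107}{77}$
$\sqrt{f{\left(a{\left(2,4 \right)} \right)} + 495} = \sqrt{\frac{107}{77} + 495} = \sqrt{\frac{38222}{77}} = \frac{\sqrt{2943094}}{77}$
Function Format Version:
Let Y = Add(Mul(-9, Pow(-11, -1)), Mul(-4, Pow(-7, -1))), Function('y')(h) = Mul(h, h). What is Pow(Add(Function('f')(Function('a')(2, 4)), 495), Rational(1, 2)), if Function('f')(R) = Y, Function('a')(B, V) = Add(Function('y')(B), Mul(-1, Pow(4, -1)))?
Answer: Mul(Rational(1, 77), Pow(2943094, Rational(1, 2))) ≈ 22.280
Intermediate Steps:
Function('y')(h) = Pow(h, 2)
Function('a')(B, V) = Add(Rational(-1, 4), Pow(B, 2)) (Function('a')(B, V) = Add(Pow(B, 2), Mul(-1, Pow(4, -1))) = Add(Pow(B, 2), Mul(-1, Rational(1, 4))) = Add(Pow(B, 2), Rational(-1, 4)) = Add(Rational(-1, 4), Pow(B, 2)))
Y = Rational(107, 77) (Y = Add(Mul(-9, Rational(-1, 11)), Mul(-4, Rational(-1, 7))) = Add(Rational(9, 11), Rational(4, 7)) = Rational(107, 77) ≈ 1.3896)
Function('f')(R) = Rational(107, 77)
Pow(Add(Function('f')(Function('a')(2, 4)), 495), Rational(1, 2)) = Pow(Add(Rational(107, 77), 495), Rational(1, 2)) = Pow(Rational(38222, 77), Rational(1, 2)) = Mul(Rational(1, 77), Pow(2943094, Rational(1, 2)))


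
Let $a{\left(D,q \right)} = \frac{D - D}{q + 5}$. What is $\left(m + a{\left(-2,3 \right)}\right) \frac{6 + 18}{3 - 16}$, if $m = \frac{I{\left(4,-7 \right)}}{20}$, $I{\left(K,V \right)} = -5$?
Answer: $\frac{6}{13} \approx 0.46154$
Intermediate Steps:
$a{\left(D,q \right)} = 0$ ($a{\left(D,q \right)} = \frac{0}{5 + q} = 0$)
$m = - \frac{1}{4}$ ($m = - \frac{5}{20} = \left(-5\right) \frac{1}{20} = - \frac{1}{4} \approx -0.25$)
$\left(m + a{\left(-2,3 \right)}\right) \frac{6 + 18}{3 - 16} = \left(- \frac{1}{4} + 0\right) \frac{6 + 18}{3 - 16} = - \frac{24 \frac{1}{-13}}{4} = - \frac{24 \left(- \frac{1}{13}\right)}{4} = \left(- \frac{1}{4}\right) \left(- \frac{24}{13}\right) = \frac{6}{13}$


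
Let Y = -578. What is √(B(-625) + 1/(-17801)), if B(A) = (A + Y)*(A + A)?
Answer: √476501684985949/17801 ≈ 1226.3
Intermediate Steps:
B(A) = 2*A*(-578 + A) (B(A) = (A - 578)*(A + A) = (-578 + A)*(2*A) = 2*A*(-578 + A))
√(B(-625) + 1/(-17801)) = √(2*(-625)*(-578 - 625) + 1/(-17801)) = √(2*(-625)*(-1203) - 1/17801) = √(1503750 - 1/17801) = √(26768253749/17801) = √476501684985949/17801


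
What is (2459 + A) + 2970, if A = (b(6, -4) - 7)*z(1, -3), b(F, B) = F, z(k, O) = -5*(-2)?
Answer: 5419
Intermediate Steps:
z(k, O) = 10
A = -10 (A = (6 - 7)*10 = -1*10 = -10)
(2459 + A) + 2970 = (2459 - 10) + 2970 = 2449 + 2970 = 5419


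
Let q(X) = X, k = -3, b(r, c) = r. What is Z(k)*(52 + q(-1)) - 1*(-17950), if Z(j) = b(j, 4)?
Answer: 17797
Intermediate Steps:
Z(j) = j
Z(k)*(52 + q(-1)) - 1*(-17950) = -3*(52 - 1) - 1*(-17950) = -3*51 + 17950 = -153 + 17950 = 17797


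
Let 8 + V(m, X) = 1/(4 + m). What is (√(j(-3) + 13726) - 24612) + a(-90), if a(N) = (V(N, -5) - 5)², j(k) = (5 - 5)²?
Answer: -180778191/7396 + √13726 ≈ -24326.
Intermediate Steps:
V(m, X) = -8 + 1/(4 + m)
j(k) = 0 (j(k) = 0² = 0)
a(N) = (-5 + (-31 - 8*N)/(4 + N))² (a(N) = ((-31 - 8*N)/(4 + N) - 5)² = (-5 + (-31 - 8*N)/(4 + N))²)
(√(j(-3) + 13726) - 24612) + a(-90) = (√(0 + 13726) - 24612) + (51 + 13*(-90))²/(4 - 90)² = (√13726 - 24612) + (51 - 1170)²/(-86)² = (-24612 + √13726) + (1/7396)*(-1119)² = (-24612 + √13726) + (1/7396)*1252161 = (-24612 + √13726) + 1252161/7396 = -180778191/7396 + √13726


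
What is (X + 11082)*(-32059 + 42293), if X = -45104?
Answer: -348181148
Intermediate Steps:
(X + 11082)*(-32059 + 42293) = (-45104 + 11082)*(-32059 + 42293) = -34022*10234 = -348181148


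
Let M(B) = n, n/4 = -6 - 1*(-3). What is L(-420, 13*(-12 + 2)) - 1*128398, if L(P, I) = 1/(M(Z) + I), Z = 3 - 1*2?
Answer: -18232517/142 ≈ -1.2840e+5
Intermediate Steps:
n = -12 (n = 4*(-6 - 1*(-3)) = 4*(-6 + 3) = 4*(-3) = -12)
Z = 1 (Z = 3 - 2 = 1)
M(B) = -12
L(P, I) = 1/(-12 + I)
L(-420, 13*(-12 + 2)) - 1*128398 = 1/(-12 + 13*(-12 + 2)) - 1*128398 = 1/(-12 + 13*(-10)) - 128398 = 1/(-12 - 130) - 128398 = 1/(-142) - 128398 = -1/142 - 128398 = -18232517/142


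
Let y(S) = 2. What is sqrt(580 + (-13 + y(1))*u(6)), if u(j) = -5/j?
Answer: sqrt(21210)/6 ≈ 24.273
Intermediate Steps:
sqrt(580 + (-13 + y(1))*u(6)) = sqrt(580 + (-13 + 2)*(-5/6)) = sqrt(580 - (-55)/6) = sqrt(580 - 11*(-5/6)) = sqrt(580 + 55/6) = sqrt(3535/6) = sqrt(21210)/6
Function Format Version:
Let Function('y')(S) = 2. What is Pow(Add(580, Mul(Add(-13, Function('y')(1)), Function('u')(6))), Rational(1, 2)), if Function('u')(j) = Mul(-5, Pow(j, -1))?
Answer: Mul(Rational(1, 6), Pow(21210, Rational(1, 2))) ≈ 24.273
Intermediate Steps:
Pow(Add(580, Mul(Add(-13, Function('y')(1)), Function('u')(6))), Rational(1, 2)) = Pow(Add(580, Mul(Add(-13, 2), Mul(-5, Pow(6, -1)))), Rational(1, 2)) = Pow(Add(580, Mul(-11, Mul(-5, Rational(1, 6)))), Rational(1, 2)) = Pow(Add(580, Mul(-11, Rational(-5, 6))), Rational(1, 2)) = Pow(Add(580, Rational(55, 6)), Rational(1, 2)) = Pow(Rational(3535, 6), Rational(1, 2)) = Mul(Rational(1, 6), Pow(21210, Rational(1, 2)))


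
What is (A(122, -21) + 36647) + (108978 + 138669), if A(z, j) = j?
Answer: 284273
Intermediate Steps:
(A(122, -21) + 36647) + (108978 + 138669) = (-21 + 36647) + (108978 + 138669) = 36626 + 247647 = 284273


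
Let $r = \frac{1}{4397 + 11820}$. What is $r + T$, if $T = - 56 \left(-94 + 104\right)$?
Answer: $- \frac{9081519}{16217} \approx -560.0$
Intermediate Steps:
$T = -560$ ($T = \left(-56\right) 10 = -560$)
$r = \frac{1}{16217} \approx 6.1664 \cdot 10^{-5}$
$r + T = \frac{1}{16217} - 560 = - \frac{9081519}{16217}$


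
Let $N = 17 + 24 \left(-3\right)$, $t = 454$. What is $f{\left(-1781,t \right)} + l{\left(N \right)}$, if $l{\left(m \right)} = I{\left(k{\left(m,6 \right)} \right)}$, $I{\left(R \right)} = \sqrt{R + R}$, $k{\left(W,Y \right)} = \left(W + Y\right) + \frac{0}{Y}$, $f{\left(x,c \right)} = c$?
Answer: $454 + 7 i \sqrt{2} \approx 454.0 + 9.8995 i$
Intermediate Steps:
$N = -55$ ($N = 17 - 72 = -55$)
$k{\left(W,Y \right)} = W + Y$ ($k{\left(W,Y \right)} = \left(W + Y\right) + 0 = W + Y$)
$I{\left(R \right)} = \sqrt{2} \sqrt{R}$ ($I{\left(R \right)} = \sqrt{2 R} = \sqrt{2} \sqrt{R}$)
$l{\left(m \right)} = \sqrt{2} \sqrt{6 + m}$ ($l{\left(m \right)} = \sqrt{2} \sqrt{m + 6} = \sqrt{2} \sqrt{6 + m}$)
$f{\left(-1781,t \right)} + l{\left(N \right)} = 454 + \sqrt{12 + 2 \left(-55\right)} = 454 + \sqrt{12 - 110} = 454 + \sqrt{-98} = 454 + 7 i \sqrt{2}$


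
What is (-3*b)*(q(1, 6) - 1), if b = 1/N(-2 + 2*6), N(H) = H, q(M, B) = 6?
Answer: -3/2 ≈ -1.5000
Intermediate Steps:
b = ⅒ (b = 1/(-2 + 2*6) = 1/(-2 + 12) = 1/10 = ⅒ ≈ 0.10000)
(-3*b)*(q(1, 6) - 1) = (-3*⅒)*(6 - 1) = -3/10*5 = -3/2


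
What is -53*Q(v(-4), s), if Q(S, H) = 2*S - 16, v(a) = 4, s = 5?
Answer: 424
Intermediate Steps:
Q(S, H) = -16 + 2*S
-53*Q(v(-4), s) = -53*(-16 + 2*4) = -53*(-16 + 8) = -53*(-8) = 424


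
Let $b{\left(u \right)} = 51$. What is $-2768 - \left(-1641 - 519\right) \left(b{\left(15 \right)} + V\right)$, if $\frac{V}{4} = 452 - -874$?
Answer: $11564032$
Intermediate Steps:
$V = 5304$ ($V = 4 \left(452 - -874\right) = 4 \left(452 + 874\right) = 4 \cdot 1326 = 5304$)
$-2768 - \left(-1641 - 519\right) \left(b{\left(15 \right)} + V\right) = -2768 - \left(-1641 - 519\right) \left(51 + 5304\right) = -2768 - \left(-2160\right) 5355 = -2768 - -11566800 = -2768 + 11566800 = 11564032$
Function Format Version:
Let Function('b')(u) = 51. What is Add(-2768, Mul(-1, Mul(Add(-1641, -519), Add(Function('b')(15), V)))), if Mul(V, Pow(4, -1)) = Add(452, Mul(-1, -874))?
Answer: 11564032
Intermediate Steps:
V = 5304 (V = Mul(4, Add(452, Mul(-1, -874))) = Mul(4, Add(452, 874)) = Mul(4, 1326) = 5304)
Add(-2768, Mul(-1, Mul(Add(-1641, -519), Add(Function('b')(15), V)))) = Add(-2768, Mul(-1, Mul(Add(-1641, -519), Add(51, 5304)))) = Add(-2768, Mul(-1, Mul(-2160, 5355))) = Add(-2768, Mul(-1, -11566800)) = Add(-2768, 11566800) = 11564032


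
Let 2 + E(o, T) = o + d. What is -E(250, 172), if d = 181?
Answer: -429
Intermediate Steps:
E(o, T) = 179 + o (E(o, T) = -2 + (o + 181) = -2 + (181 + o) = 179 + o)
-E(250, 172) = -(179 + 250) = -1*429 = -429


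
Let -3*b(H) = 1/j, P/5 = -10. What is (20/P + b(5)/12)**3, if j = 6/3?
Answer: -3307949/46656000 ≈ -0.070901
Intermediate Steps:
P = -50 (P = 5*(-10) = -50)
j = 2 (j = 6*(1/3) = 2)
b(H) = -1/6 (b(H) = -1/3/2 = -1/3*1/2 = -1/6)
(20/P + b(5)/12)**3 = (20/(-50) - 1/6/12)**3 = (20*(-1/50) - 1/6*1/12)**3 = (-2/5 - 1/72)**3 = (-149/360)**3 = -3307949/46656000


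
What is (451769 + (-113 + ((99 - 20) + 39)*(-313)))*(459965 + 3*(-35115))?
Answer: 147068715640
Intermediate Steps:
(451769 + (-113 + ((99 - 20) + 39)*(-313)))*(459965 + 3*(-35115)) = (451769 + (-113 + (79 + 39)*(-313)))*(459965 - 105345) = (451769 + (-113 + 118*(-313)))*354620 = (451769 + (-113 - 36934))*354620 = (451769 - 37047)*354620 = 414722*354620 = 147068715640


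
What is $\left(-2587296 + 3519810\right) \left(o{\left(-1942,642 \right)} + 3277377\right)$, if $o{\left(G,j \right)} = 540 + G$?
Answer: $3054892551150$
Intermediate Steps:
$\left(-2587296 + 3519810\right) \left(o{\left(-1942,642 \right)} + 3277377\right) = \left(-2587296 + 3519810\right) \left(\left(540 - 1942\right) + 3277377\right) = 932514 \left(-1402 + 3277377\right) = 932514 \cdot 3275975 = 3054892551150$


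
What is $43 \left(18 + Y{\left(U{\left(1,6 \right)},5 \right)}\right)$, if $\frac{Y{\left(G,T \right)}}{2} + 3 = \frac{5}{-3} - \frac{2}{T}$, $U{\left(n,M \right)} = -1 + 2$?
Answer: $\frac{5074}{15} \approx 338.27$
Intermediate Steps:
$U{\left(n,M \right)} = 1$
$Y{\left(G,T \right)} = - \frac{28}{3} - \frac{4}{T}$ ($Y{\left(G,T \right)} = -6 + 2 \left(\frac{5}{-3} - \frac{2}{T}\right) = -6 + 2 \left(5 \left(- \frac{1}{3}\right) - \frac{2}{T}\right) = -6 + 2 \left(- \frac{5}{3} - \frac{2}{T}\right) = -6 - \left(\frac{10}{3} + \frac{4}{T}\right) = - \frac{28}{3} - \frac{4}{T}$)
$43 \left(18 + Y{\left(U{\left(1,6 \right)},5 \right)}\right) = 43 \left(18 - \left(\frac{28}{3} + \frac{4}{5}\right)\right) = 43 \left(18 - \frac{152}{15}\right) = 43 \cdot \frac{118}{15} = \frac{5074}{15}$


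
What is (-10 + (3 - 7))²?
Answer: 196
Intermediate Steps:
(-10 + (3 - 7))² = (-10 - 4)² = (-14)² = 196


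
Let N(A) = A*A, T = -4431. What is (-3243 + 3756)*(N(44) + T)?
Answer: -1279935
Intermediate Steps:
N(A) = A²
(-3243 + 3756)*(N(44) + T) = (-3243 + 3756)*(44² - 4431) = 513*(1936 - 4431) = 513*(-2495) = -1279935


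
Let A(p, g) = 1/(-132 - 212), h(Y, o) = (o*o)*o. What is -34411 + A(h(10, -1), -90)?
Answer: -11837385/344 ≈ -34411.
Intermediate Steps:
h(Y, o) = o³ (h(Y, o) = o²*o = o³)
A(p, g) = -1/344 (A(p, g) = 1/(-344) = -1/344)
-34411 + A(h(10, -1), -90) = -34411 - 1/344 = -11837385/344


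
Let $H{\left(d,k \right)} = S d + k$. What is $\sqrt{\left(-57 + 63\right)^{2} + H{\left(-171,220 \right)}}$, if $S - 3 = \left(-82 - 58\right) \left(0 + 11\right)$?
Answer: $\sqrt{263083} \approx 512.92$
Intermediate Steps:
$S = -1537$ ($S = 3 + \left(-82 - 58\right) \left(0 + 11\right) = 3 - 1540 = -1537$)
$H{\left(d,k \right)} = k - 1537 d$ ($H{\left(d,k \right)} = - 1537 d + k = k - 1537 d$)
$\sqrt{\left(-57 + 63\right)^{2} + H{\left(-171,220 \right)}} = \sqrt{\left(-57 + 63\right)^{2} + \left(220 - -262827\right)} = \sqrt{6^{2} + \left(220 + 262827\right)} = \sqrt{36 + 263047} = \sqrt{263083}$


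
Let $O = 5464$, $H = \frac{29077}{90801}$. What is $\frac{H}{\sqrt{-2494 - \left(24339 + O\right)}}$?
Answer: $- \frac{29077 i \sqrt{32297}}{2932599897} \approx - 0.0017819 i$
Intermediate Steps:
$H = \frac{29077}{90801}$ ($H = 29077 \cdot \frac{1}{90801} = \frac{29077}{90801} \approx 0.32023$)
$\frac{H}{\sqrt{-2494 - \left(24339 + O\right)}} = \frac{29077}{90801 \sqrt{-2494 - 29803}} = \frac{29077}{90801 \sqrt{-32297}} = \frac{29077}{90801 i \sqrt{32297}} = \frac{29077 \left(- \frac{i \sqrt{32297}}{32297}\right)}{90801} = - \frac{29077 i \sqrt{32297}}{2932599897}$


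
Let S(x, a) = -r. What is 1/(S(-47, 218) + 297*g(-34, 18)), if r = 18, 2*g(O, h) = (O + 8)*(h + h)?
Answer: -1/139014 ≈ -7.1935e-6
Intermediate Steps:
g(O, h) = h*(8 + O) (g(O, h) = ((O + 8)*(h + h))/2 = ((8 + O)*(2*h))/2 = (2*h*(8 + O))/2 = h*(8 + O))
S(x, a) = -18 (S(x, a) = -1*18 = -18)
1/(S(-47, 218) + 297*g(-34, 18)) = 1/(-18 + 297*(18*(8 - 34))) = 1/(-18 + 297*(18*(-26))) = 1/(-18 + 297*(-468)) = 1/(-18 - 138996) = 1/(-139014) = -1/139014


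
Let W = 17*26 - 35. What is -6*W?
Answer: -2442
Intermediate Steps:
W = 407 (W = 442 - 35 = 407)
-6*W = -6*407 = -2442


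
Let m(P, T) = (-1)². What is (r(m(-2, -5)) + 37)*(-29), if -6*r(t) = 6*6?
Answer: -899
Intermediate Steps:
m(P, T) = 1
r(t) = -6
(r(m(-2, -5)) + 37)*(-29) = (-6 + 37)*(-29) = 31*(-29) = -899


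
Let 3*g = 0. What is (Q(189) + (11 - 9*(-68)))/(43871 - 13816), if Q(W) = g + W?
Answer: 812/30055 ≈ 0.027017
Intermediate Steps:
g = 0 (g = (⅓)*0 = 0)
Q(W) = W (Q(W) = 0 + W = W)
(Q(189) + (11 - 9*(-68)))/(43871 - 13816) = (189 + (11 - 9*(-68)))/(43871 - 13816) = (189 + (11 + 612))/30055 = (189 + 623)*(1/30055) = 812*(1/30055) = 812/30055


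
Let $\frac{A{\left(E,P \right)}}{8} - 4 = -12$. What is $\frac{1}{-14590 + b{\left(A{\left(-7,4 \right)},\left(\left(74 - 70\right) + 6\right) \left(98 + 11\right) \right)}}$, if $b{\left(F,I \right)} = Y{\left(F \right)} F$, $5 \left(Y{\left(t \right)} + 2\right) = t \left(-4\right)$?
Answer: $- \frac{5}{88694} \approx -5.6374 \cdot 10^{-5}$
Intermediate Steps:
$Y{\left(t \right)} = -2 - \frac{4 t}{5}$ ($Y{\left(t \right)} = -2 + \frac{t \left(-4\right)}{5} = -2 + \frac{\left(-4\right) t}{5} = -2 - \frac{4 t}{5}$)
$A{\left(E,P \right)} = -64$ ($A{\left(E,P \right)} = 32 + 8 \left(-12\right) = 32 - 96 = -64$)
$b{\left(F,I \right)} = F \left(-2 - \frac{4 F}{5}\right)$ ($b{\left(F,I \right)} = \left(-2 - \frac{4 F}{5}\right) F = F \left(-2 - \frac{4 F}{5}\right)$)
$\frac{1}{-14590 + b{\left(A{\left(-7,4 \right)},\left(\left(74 - 70\right) + 6\right) \left(98 + 11\right) \right)}} = \frac{1}{-14590 - - \frac{128 \left(5 + 2 \left(-64\right)\right)}{5}} = \frac{1}{-14590 - - \frac{128 \left(5 - 128\right)}{5}} = \frac{1}{-14590 - \left(- \frac{128}{5}\right) \left(-123\right)} = \frac{1}{-14590 - \frac{15744}{5}} = \frac{1}{- \frac{88694}{5}} = - \frac{5}{88694}$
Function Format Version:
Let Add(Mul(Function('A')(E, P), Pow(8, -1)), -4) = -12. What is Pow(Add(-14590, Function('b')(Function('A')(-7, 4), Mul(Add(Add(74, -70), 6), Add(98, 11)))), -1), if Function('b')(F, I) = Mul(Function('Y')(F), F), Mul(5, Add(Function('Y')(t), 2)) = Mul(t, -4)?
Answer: Rational(-5, 88694) ≈ -5.6374e-5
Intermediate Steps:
Function('Y')(t) = Add(-2, Mul(Rational(-4, 5), t)) (Function('Y')(t) = Add(-2, Mul(Rational(1, 5), Mul(t, -4))) = Add(-2, Mul(Rational(1, 5), Mul(-4, t))) = Add(-2, Mul(Rational(-4, 5), t)))
Function('A')(E, P) = -64 (Function('A')(E, P) = Add(32, Mul(8, -12)) = Add(32, -96) = -64)
Function('b')(F, I) = Mul(F, Add(-2, Mul(Rational(-4, 5), F))) (Function('b')(F, I) = Mul(Add(-2, Mul(Rational(-4, 5), F)), F) = Mul(F, Add(-2, Mul(Rational(-4, 5), F))))
Pow(Add(-14590, Function('b')(Function('A')(-7, 4), Mul(Add(Add(74, -70), 6), Add(98, 11)))), -1) = Pow(Add(-14590, Mul(Rational(-2, 5), -64, Add(5, Mul(2, -64)))), -1) = Pow(Add(-14590, Mul(Rational(-2, 5), -64, Add(5, -128))), -1) = Pow(Add(-14590, Mul(Rational(-2, 5), -64, -123)), -1) = Pow(Add(-14590, Rational(-15744, 5)), -1) = Pow(Rational(-88694, 5), -1) = Rational(-5, 88694)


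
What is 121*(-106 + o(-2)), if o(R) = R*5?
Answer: -14036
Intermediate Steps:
o(R) = 5*R
121*(-106 + o(-2)) = 121*(-106 + 5*(-2)) = 121*(-106 - 10) = 121*(-116) = -14036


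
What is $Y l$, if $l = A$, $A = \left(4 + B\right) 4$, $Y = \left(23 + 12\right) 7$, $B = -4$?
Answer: $0$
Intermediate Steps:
$Y = 245$ ($Y = 35 \cdot 7 = 245$)
$A = 0$ ($A = \left(4 - 4\right) 4 = 0 \cdot 4 = 0$)
$l = 0$
$Y l = 245 \cdot 0 = 0$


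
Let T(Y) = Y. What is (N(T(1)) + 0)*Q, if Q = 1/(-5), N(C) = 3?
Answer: -⅗ ≈ -0.60000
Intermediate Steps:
Q = -⅕ ≈ -0.20000
(N(T(1)) + 0)*Q = (3 + 0)*(-⅕) = 3*(-⅕) = -⅗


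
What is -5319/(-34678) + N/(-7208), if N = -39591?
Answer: 13313925/2358104 ≈ 5.6460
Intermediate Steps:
-5319/(-34678) + N/(-7208) = -5319/(-34678) - 39591/(-7208) = -5319*(-1/34678) - 39591*(-1/7208) = 5319/34678 + 747/136 = 13313925/2358104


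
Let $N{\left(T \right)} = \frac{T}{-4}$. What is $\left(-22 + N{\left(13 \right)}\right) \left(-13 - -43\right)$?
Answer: $- \frac{1515}{2} \approx -757.5$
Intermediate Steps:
$N{\left(T \right)} = - \frac{T}{4}$ ($N{\left(T \right)} = T \left(- \frac{1}{4}\right) = - \frac{T}{4}$)
$\left(-22 + N{\left(13 \right)}\right) \left(-13 - -43\right) = \left(-22 - \frac{13}{4}\right) \left(-13 - -43\right) = \left(-22 - \frac{13}{4}\right) \left(-13 + 43\right) = \left(- \frac{101}{4}\right) 30 = - \frac{1515}{2}$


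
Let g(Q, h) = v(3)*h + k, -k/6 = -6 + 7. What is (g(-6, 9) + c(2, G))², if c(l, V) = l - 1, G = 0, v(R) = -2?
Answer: 529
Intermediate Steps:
k = -6 (k = -6*(-6 + 7) = -6*1 = -6)
c(l, V) = -1 + l
g(Q, h) = -6 - 2*h (g(Q, h) = -2*h - 6 = -6 - 2*h)
(g(-6, 9) + c(2, G))² = ((-6 - 2*9) + (-1 + 2))² = ((-6 - 18) + 1)² = (-24 + 1)² = (-23)² = 529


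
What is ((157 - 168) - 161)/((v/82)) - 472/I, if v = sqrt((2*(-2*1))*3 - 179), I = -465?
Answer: 472/465 + 14104*I*sqrt(191)/191 ≈ 1.0151 + 1020.5*I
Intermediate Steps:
v = I*sqrt(191) (v = sqrt((2*(-2))*3 - 179) = sqrt(-4*3 - 179) = sqrt(-12 - 179) = sqrt(-191) = I*sqrt(191) ≈ 13.82*I)
((157 - 168) - 161)/((v/82)) - 472/I = ((157 - 168) - 161)/(((I*sqrt(191))/82)) - 472/(-465) = (-11 - 161)/(((I*sqrt(191))*(1/82))) - 472*(-1/465) = -172*(-82*I*sqrt(191)/191) + 472/465 = -(-14104)*I*sqrt(191)/191 + 472/465 = 14104*I*sqrt(191)/191 + 472/465 = 472/465 + 14104*I*sqrt(191)/191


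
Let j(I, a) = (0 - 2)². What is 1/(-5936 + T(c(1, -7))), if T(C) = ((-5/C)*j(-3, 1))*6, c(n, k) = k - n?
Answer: -1/5921 ≈ -0.00016889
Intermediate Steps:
j(I, a) = 4 (j(I, a) = (-2)² = 4)
T(C) = -120/C (T(C) = (-5/C*4)*6 = -20/C*6 = -120/C)
1/(-5936 + T(c(1, -7))) = 1/(-5936 - 120/(-7 - 1*1)) = 1/(-5936 - 120/(-7 - 1)) = 1/(-5936 - 120/(-8)) = 1/(-5936 - 120*(-⅛)) = 1/(-5936 + 15) = 1/(-5921) = -1/5921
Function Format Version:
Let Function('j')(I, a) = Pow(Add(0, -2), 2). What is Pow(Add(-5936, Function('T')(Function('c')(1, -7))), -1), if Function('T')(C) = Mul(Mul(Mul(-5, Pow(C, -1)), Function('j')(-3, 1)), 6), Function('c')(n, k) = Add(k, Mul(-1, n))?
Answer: Rational(-1, 5921) ≈ -0.00016889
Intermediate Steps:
Function('j')(I, a) = 4 (Function('j')(I, a) = Pow(-2, 2) = 4)
Function('T')(C) = Mul(-120, Pow(C, -1)) (Function('T')(C) = Mul(Mul(Mul(-5, Pow(C, -1)), 4), 6) = Mul(Mul(-20, Pow(C, -1)), 6) = Mul(-120, Pow(C, -1)))
Pow(Add(-5936, Function('T')(Function('c')(1, -7))), -1) = Pow(Add(-5936, Mul(-120, Pow(Add(-7, Mul(-1, 1)), -1))), -1) = Pow(Add(-5936, Mul(-120, Pow(Add(-7, -1), -1))), -1) = Pow(Add(-5936, Mul(-120, Pow(-8, -1))), -1) = Pow(Add(-5936, Mul(-120, Rational(-1, 8))), -1) = Pow(Add(-5936, 15), -1) = Pow(-5921, -1) = Rational(-1, 5921)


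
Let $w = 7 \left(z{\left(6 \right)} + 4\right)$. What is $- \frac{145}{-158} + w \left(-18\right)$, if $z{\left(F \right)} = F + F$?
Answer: $- \frac{318383}{158} \approx -2015.1$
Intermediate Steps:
$z{\left(F \right)} = 2 F$
$w = 112$ ($w = 7 \left(2 \cdot 6 + 4\right) = 7 \left(12 + 4\right) = 7 \cdot 16 = 112$)
$- \frac{145}{-158} + w \left(-18\right) = - \frac{145}{-158} + 112 \left(-18\right) = \left(-145\right) \left(- \frac{1}{158}\right) - 2016 = \frac{145}{158} - 2016 = - \frac{318383}{158}$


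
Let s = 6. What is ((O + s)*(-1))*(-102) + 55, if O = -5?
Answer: 157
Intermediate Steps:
((O + s)*(-1))*(-102) + 55 = ((-5 + 6)*(-1))*(-102) + 55 = (1*(-1))*(-102) + 55 = -1*(-102) + 55 = 102 + 55 = 157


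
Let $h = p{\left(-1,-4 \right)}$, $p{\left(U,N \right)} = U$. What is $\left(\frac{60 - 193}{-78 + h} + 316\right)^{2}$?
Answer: $\frac{629859409}{6241} \approx 1.0092 \cdot 10^{5}$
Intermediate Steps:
$h = -1$
$\left(\frac{60 - 193}{-78 + h} + 316\right)^{2} = \left(\frac{60 - 193}{-78 - 1} + 316\right)^{2} = \left(- \frac{133}{-79} + 316\right)^{2} = \left(\left(-133\right) \left(- \frac{1}{79}\right) + 316\right)^{2} = \left(\frac{133}{79} + 316\right)^{2} = \left(\frac{25097}{79}\right)^{2} = \frac{629859409}{6241}$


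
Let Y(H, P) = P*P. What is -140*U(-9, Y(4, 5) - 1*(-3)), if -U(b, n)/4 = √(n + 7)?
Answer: 560*√35 ≈ 3313.0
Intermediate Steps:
Y(H, P) = P²
U(b, n) = -4*√(7 + n) (U(b, n) = -4*√(n + 7) = -4*√(7 + n))
-140*U(-9, Y(4, 5) - 1*(-3)) = -(-560)*√(7 + (5² - 1*(-3))) = -(-560)*√(7 + (25 + 3)) = -(-560)*√(7 + 28) = -(-560)*√35 = 560*√35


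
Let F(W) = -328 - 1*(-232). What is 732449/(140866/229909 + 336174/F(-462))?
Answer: -2694345874256/12879317505 ≈ -209.20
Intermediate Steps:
F(W) = -96 (F(W) = -328 + 232 = -96)
732449/(140866/229909 + 336174/F(-462)) = 732449/(140866/229909 + 336174/(-96)) = 732449/(140866*(1/229909) + 336174*(-1/96)) = 732449/(140866/229909 - 56029/16) = 732449/(-12879317505/3678544) = 732449*(-3678544/12879317505) = -2694345874256/12879317505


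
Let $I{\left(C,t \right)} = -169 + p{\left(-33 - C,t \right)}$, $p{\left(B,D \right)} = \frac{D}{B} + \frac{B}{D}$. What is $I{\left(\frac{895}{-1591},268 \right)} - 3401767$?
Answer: $- \frac{4678743417842397}{1375314494} \approx -3.4019 \cdot 10^{6}$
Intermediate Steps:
$p{\left(B,D \right)} = \frac{B}{D} + \frac{D}{B}$
$I{\left(C,t \right)} = -169 + \frac{t}{-33 - C} + \frac{-33 - C}{t}$ ($I{\left(C,t \right)} = -169 + \left(\frac{-33 - C}{t} + \frac{t}{-33 - C}\right) = -169 + \left(\frac{t}{-33 - C} + \frac{-33 - C}{t}\right) = -169 + \frac{t}{-33 - C} + \frac{-33 - C}{t}$)
$I{\left(\frac{895}{-1591},268 \right)} - 3401767 = \left(-169 - \frac{268}{33 + \frac{895}{-1591}} - \frac{33 + \frac{895}{-1591}}{268}\right) - 3401767 = \left(-169 - \frac{268}{33 + 895 \left(- \frac{1}{1591}\right)} - \frac{33 + 895 \left(- \frac{1}{1591}\right)}{268}\right) - 3401767 = \left(-169 - \frac{268}{33 - \frac{895}{1591}} - \frac{33 - \frac{895}{1591}}{268}\right) - 3401767 = \left(-169 - \frac{268}{\frac{51608}{1591}} - \frac{1}{268} \cdot \frac{51608}{1591}\right) - 3401767 = \left(-169 - 268 \cdot \frac{1591}{51608} - \frac{12902}{106597}\right) - 3401767 = \left(-169 - \frac{106597}{12902} - \frac{12902}{106597}\right) - 3401767 = - \frac{243957531499}{1375314494} - 3401767 = - \frac{4678743417842397}{1375314494}$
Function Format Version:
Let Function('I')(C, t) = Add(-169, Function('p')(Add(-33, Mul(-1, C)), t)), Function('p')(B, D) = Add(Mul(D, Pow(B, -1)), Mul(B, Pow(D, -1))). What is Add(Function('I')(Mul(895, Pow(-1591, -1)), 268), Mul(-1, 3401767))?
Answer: Rational(-4678743417842397, 1375314494) ≈ -3.4019e+6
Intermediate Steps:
Function('p')(B, D) = Add(Mul(B, Pow(D, -1)), Mul(D, Pow(B, -1)))
Function('I')(C, t) = Add(-169, Mul(t, Pow(Add(-33, Mul(-1, C)), -1)), Mul(Pow(t, -1), Add(-33, Mul(-1, C)))) (Function('I')(C, t) = Add(-169, Add(Mul(Add(-33, Mul(-1, C)), Pow(t, -1)), Mul(t, Pow(Add(-33, Mul(-1, C)), -1)))) = Add(-169, Add(Mul(Pow(t, -1), Add(-33, Mul(-1, C))), Mul(t, Pow(Add(-33, Mul(-1, C)), -1)))) = Add(-169, Add(Mul(t, Pow(Add(-33, Mul(-1, C)), -1)), Mul(Pow(t, -1), Add(-33, Mul(-1, C))))) = Add(-169, Mul(t, Pow(Add(-33, Mul(-1, C)), -1)), Mul(Pow(t, -1), Add(-33, Mul(-1, C)))))
Add(Function('I')(Mul(895, Pow(-1591, -1)), 268), Mul(-1, 3401767)) = Add(Add(-169, Mul(-1, 268, Pow(Add(33, Mul(895, Pow(-1591, -1))), -1)), Mul(-1, Pow(268, -1), Add(33, Mul(895, Pow(-1591, -1))))), Mul(-1, 3401767)) = Add(Add(-169, Mul(-1, 268, Pow(Add(33, Mul(895, Rational(-1, 1591))), -1)), Mul(-1, Rational(1, 268), Add(33, Mul(895, Rational(-1, 1591))))), -3401767) = Add(Add(-169, Mul(-1, 268, Pow(Add(33, Rational(-895, 1591)), -1)), Mul(-1, Rational(1, 268), Add(33, Rational(-895, 1591)))), -3401767) = Add(Add(-169, Mul(-1, 268, Pow(Rational(51608, 1591), -1)), Mul(-1, Rational(1, 268), Rational(51608, 1591))), -3401767) = Add(Add(-169, Mul(-1, 268, Rational(1591, 51608)), Rational(-12902, 106597)), -3401767) = Add(Add(-169, Rational(-106597, 12902), Rational(-12902, 106597)), -3401767) = Add(Rational(-243957531499, 1375314494), -3401767) = Rational(-4678743417842397, 1375314494)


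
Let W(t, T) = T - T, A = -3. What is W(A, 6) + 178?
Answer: 178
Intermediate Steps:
W(t, T) = 0
W(A, 6) + 178 = 0 + 178 = 178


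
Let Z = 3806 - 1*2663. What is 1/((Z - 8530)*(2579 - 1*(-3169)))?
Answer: -1/42460476 ≈ -2.3551e-8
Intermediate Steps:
Z = 1143 (Z = 3806 - 2663 = 1143)
1/((Z - 8530)*(2579 - 1*(-3169))) = 1/((1143 - 8530)*(2579 - 1*(-3169))) = 1/((-7387)*(2579 + 3169)) = -1/7387/5748 = -1/7387*1/5748 = -1/42460476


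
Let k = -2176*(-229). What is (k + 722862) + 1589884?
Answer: 2811050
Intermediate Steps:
k = 498304
(k + 722862) + 1589884 = (498304 + 722862) + 1589884 = 1221166 + 1589884 = 2811050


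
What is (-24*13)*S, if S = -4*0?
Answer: 0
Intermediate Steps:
S = 0
(-24*13)*S = -24*13*0 = -312*0 = 0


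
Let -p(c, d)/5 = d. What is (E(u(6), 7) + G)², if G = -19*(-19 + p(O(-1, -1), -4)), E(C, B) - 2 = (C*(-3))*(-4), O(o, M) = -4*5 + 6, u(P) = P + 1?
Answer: 4489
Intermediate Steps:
u(P) = 1 + P
O(o, M) = -14 (O(o, M) = -20 + 6 = -14)
E(C, B) = 2 + 12*C (E(C, B) = 2 + (C*(-3))*(-4) = 2 - 3*C*(-4) = 2 + 12*C)
p(c, d) = -5*d
G = -19 (G = -19*(-19 - 5*(-4)) = -19*(-19 + 20) = -19*1 = -19)
(E(u(6), 7) + G)² = ((2 + 12*(1 + 6)) - 19)² = ((2 + 12*7) - 19)² = ((2 + 84) - 19)² = (86 - 19)² = 67² = 4489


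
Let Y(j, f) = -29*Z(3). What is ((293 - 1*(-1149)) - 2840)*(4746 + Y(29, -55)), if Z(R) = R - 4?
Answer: -6675450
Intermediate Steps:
Z(R) = -4 + R
Y(j, f) = 29 (Y(j, f) = -29*(-4 + 3) = -29*(-1) = 29)
((293 - 1*(-1149)) - 2840)*(4746 + Y(29, -55)) = ((293 - 1*(-1149)) - 2840)*(4746 + 29) = ((293 + 1149) - 2840)*4775 = (1442 - 2840)*4775 = -1398*4775 = -6675450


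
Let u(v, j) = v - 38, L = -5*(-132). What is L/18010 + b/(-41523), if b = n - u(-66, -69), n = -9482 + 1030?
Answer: 17775266/74782923 ≈ 0.23769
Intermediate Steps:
L = 660
u(v, j) = -38 + v
n = -8452
b = -8348 (b = -8452 - (-38 - 66) = -8452 - 1*(-104) = -8452 + 104 = -8348)
L/18010 + b/(-41523) = 660/18010 - 8348/(-41523) = 660*(1/18010) - 8348*(-1/41523) = 66/1801 + 8348/41523 = 17775266/74782923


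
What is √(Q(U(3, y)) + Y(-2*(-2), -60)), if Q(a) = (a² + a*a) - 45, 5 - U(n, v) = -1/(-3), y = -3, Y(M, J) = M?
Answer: √23/3 ≈ 1.5986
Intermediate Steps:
U(n, v) = 14/3 (U(n, v) = 5 - (-1)/(-3) = 5 - (-1)*(-1)/3 = 5 - 1*⅓ = 5 - ⅓ = 14/3)
Q(a) = -45 + 2*a² (Q(a) = (a² + a²) - 45 = 2*a² - 45 = -45 + 2*a²)
√(Q(U(3, y)) + Y(-2*(-2), -60)) = √((-45 + 2*(14/3)²) - 2*(-2)) = √((-45 + 2*(196/9)) + 4) = √((-45 + 392/9) + 4) = √(-13/9 + 4) = √(23/9) = √23/3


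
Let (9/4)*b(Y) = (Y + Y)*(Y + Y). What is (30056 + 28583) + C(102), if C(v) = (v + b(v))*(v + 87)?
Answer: 3573661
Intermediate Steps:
b(Y) = 16*Y²/9 (b(Y) = 4*((Y + Y)*(Y + Y))/9 = 4*((2*Y)*(2*Y))/9 = 4*(4*Y²)/9 = 16*Y²/9)
C(v) = (87 + v)*(v + 16*v²/9) (C(v) = (v + 16*v²/9)*(v + 87) = (v + 16*v²/9)*(87 + v) = (87 + v)*(v + 16*v²/9))
(30056 + 28583) + C(102) = (30056 + 28583) + (⅑)*102*(783 + 16*102² + 1401*102) = 58639 + (⅑)*102*(783 + 16*10404 + 142902) = 58639 + (⅑)*102*(783 + 166464 + 142902) = 58639 + (⅑)*102*310149 = 58639 + 3515022 = 3573661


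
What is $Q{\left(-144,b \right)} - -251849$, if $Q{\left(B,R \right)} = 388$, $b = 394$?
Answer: $252237$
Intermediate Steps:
$Q{\left(-144,b \right)} - -251849 = 388 - -251849 = 388 + 251849 = 252237$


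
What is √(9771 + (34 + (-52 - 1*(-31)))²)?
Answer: 2*√2485 ≈ 99.700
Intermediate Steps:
√(9771 + (34 + (-52 - 1*(-31)))²) = √(9771 + (34 + (-52 + 31))²) = √(9771 + (34 - 21)²) = √(9771 + 13²) = √(9771 + 169) = √9940 = 2*√2485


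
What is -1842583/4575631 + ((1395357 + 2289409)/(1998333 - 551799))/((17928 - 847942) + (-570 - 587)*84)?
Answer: -1235671508038205195/3068484993691287354 ≈ -0.40270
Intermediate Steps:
-1842583/4575631 + ((1395357 + 2289409)/(1998333 - 551799))/((17928 - 847942) + (-570 - 587)*84) = -1842583*1/4575631 + (3684766/1446534)/(-830014 - 1157*84) = -1842583/4575631 + (3684766*(1/1446534))/(-830014 - 97188) = -1842583/4575631 + (1842383/723267)/(-927202) = -1842583/4575631 + (1842383/723267)*(-1/927202) = -1842583/4575631 - 1842383/670614608934 = -1235671508038205195/3068484993691287354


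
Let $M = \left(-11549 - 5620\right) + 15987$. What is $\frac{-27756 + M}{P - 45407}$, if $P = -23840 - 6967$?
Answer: $\frac{273}{719} \approx 0.37969$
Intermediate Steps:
$P = -30807$
$M = -1182$ ($M = -17169 + 15987 = -1182$)
$\frac{-27756 + M}{P - 45407} = \frac{-27756 - 1182}{-30807 - 45407} = - \frac{28938}{-76214} = \left(-28938\right) \left(- \frac{1}{76214}\right) = \frac{273}{719}$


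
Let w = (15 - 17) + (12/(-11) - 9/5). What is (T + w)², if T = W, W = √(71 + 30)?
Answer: 377886/3025 - 538*√101/55 ≈ 26.615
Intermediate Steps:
w = -269/55 (w = -2 + (12*(-1/11) - 9*⅕) = -2 + (-12/11 - 9/5) = -2 - 159/55 = -269/55 ≈ -4.8909)
W = √101 ≈ 10.050
T = √101 ≈ 10.050
(T + w)² = (√101 - 269/55)² = (-269/55 + √101)²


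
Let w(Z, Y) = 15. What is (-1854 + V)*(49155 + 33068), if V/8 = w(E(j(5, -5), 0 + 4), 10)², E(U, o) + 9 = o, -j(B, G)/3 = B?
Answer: -4440042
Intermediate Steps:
j(B, G) = -3*B
E(U, o) = -9 + o
V = 1800 (V = 8*15² = 8*225 = 1800)
(-1854 + V)*(49155 + 33068) = (-1854 + 1800)*(49155 + 33068) = -54*82223 = -4440042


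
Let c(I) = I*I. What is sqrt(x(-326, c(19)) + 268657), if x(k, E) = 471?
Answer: 2*sqrt(67282) ≈ 518.78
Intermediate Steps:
c(I) = I**2
sqrt(x(-326, c(19)) + 268657) = sqrt(471 + 268657) = sqrt(269128) = 2*sqrt(67282)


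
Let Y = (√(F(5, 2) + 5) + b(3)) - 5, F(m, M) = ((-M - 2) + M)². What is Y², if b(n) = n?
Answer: 1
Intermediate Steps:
F(m, M) = 4 (F(m, M) = ((-2 - M) + M)² = (-2)² = 4)
Y = 1 (Y = (√(4 + 5) + 3) - 5 = (√9 + 3) - 5 = (3 + 3) - 5 = 6 - 5 = 1)
Y² = 1² = 1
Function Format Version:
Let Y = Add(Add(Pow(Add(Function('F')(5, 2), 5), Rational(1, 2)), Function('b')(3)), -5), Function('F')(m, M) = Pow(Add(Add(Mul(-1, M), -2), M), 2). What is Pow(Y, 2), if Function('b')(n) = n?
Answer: 1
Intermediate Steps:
Function('F')(m, M) = 4 (Function('F')(m, M) = Pow(Add(Add(-2, Mul(-1, M)), M), 2) = Pow(-2, 2) = 4)
Y = 1 (Y = Add(Add(Pow(Add(4, 5), Rational(1, 2)), 3), -5) = Add(Add(Pow(9, Rational(1, 2)), 3), -5) = Add(Add(3, 3), -5) = Add(6, -5) = 1)
Pow(Y, 2) = Pow(1, 2) = 1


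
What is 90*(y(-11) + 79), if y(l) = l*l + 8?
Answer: 18720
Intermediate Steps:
y(l) = 8 + l² (y(l) = l² + 8 = 8 + l²)
90*(y(-11) + 79) = 90*((8 + (-11)²) + 79) = 90*((8 + 121) + 79) = 90*(129 + 79) = 90*208 = 18720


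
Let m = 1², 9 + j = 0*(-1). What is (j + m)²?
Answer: 64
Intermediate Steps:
j = -9 (j = -9 + 0*(-1) = -9 + 0 = -9)
m = 1
(j + m)² = (-9 + 1)² = (-8)² = 64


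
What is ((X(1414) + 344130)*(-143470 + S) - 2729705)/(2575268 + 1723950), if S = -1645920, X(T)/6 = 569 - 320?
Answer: -618458859065/4299218 ≈ -1.4385e+5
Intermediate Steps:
X(T) = 1494 (X(T) = 6*(569 - 320) = 6*249 = 1494)
((X(1414) + 344130)*(-143470 + S) - 2729705)/(2575268 + 1723950) = ((1494 + 344130)*(-143470 - 1645920) - 2729705)/(2575268 + 1723950) = (345624*(-1789390) - 2729705)/4299218 = (-618456129360 - 2729705)*(1/4299218) = -618458859065*1/4299218 = -618458859065/4299218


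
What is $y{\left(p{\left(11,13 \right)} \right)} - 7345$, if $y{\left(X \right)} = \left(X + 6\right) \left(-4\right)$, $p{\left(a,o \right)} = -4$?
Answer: $-7353$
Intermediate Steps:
$y{\left(X \right)} = -24 - 4 X$ ($y{\left(X \right)} = \left(6 + X\right) \left(-4\right) = -24 - 4 X$)
$y{\left(p{\left(11,13 \right)} \right)} - 7345 = \left(-24 - -16\right) - 7345 = \left(-24 + 16\right) - 7345 = -8 - 7345 = -7353$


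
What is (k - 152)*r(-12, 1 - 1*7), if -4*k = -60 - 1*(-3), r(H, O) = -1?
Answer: 551/4 ≈ 137.75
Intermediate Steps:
k = 57/4 (k = -(-60 - 1*(-3))/4 = -(-60 + 3)/4 = -1/4*(-57) = 57/4 ≈ 14.250)
(k - 152)*r(-12, 1 - 1*7) = (57/4 - 152)*(-1) = -551/4*(-1) = 551/4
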